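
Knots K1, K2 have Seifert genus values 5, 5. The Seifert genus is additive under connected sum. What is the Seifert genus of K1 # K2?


The Seifert genus is additive under connected sum.
Seifert genus(K1 # K2) = (5) + (5)
= 10

10


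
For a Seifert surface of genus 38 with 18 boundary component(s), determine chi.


chi = 2 - 2g - b
= 2 - 2*38 - 18
= 2 - 76 - 18 = -92

-92


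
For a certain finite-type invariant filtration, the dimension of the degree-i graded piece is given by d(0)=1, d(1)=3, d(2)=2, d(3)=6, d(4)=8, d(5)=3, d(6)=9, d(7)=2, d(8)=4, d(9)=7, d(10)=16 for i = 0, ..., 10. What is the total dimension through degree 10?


Total dimension = d(0) + d(1) + ... + d(10)
= 1 + 3 + 2 + 6 + 8 + 3 + 9 + 2 + 4 + 7 + 16
= 61

61


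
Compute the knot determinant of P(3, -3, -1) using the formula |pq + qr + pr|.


Step 1: Compute pq + qr + pr.
pq = 3*(-3) = -9
qr = (-3)*(-1) = 3
pr = 3*(-1) = -3
pq + qr + pr = -9 + 3 + (-3) = -9
Step 2: Take absolute value.
det(P(3,-3,-1)) = |-9| = 9

9


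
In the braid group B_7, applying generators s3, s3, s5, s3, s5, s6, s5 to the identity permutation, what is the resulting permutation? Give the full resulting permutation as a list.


Starting with identity [1, 2, 3, 4, 5, 6, 7].
Apply generators in sequence:
  After s3: [1, 2, 4, 3, 5, 6, 7]
  After s3: [1, 2, 3, 4, 5, 6, 7]
  After s5: [1, 2, 3, 4, 6, 5, 7]
  After s3: [1, 2, 4, 3, 6, 5, 7]
  After s5: [1, 2, 4, 3, 5, 6, 7]
  After s6: [1, 2, 4, 3, 5, 7, 6]
  After s5: [1, 2, 4, 3, 7, 5, 6]
Final permutation: [1, 2, 4, 3, 7, 5, 6]

[1, 2, 4, 3, 7, 5, 6]


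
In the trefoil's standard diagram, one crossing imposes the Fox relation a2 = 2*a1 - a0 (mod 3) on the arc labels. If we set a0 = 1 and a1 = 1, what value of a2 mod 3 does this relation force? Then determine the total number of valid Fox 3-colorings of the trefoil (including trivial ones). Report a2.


Step 1: Apply the given crossing relation 2*a1 - a0 - a2 = 0 (mod 3).
  a2 = 2*a1 - a0 mod 3
  a2 = 2*1 - 1 mod 3
  a2 = 2 - 1 mod 3
  a2 = 1 mod 3 = 1
Step 2: The trefoil has determinant 3.
  Number of Fox p-colorings (p prime) is p^2 if p = 3, else p.
  Since p = 3 divides det = 3, the trefoil is 3-colorable.
  (Indeed for p = 3 any choice of a0, a1 extends to a valid coloring; the trial (a0, a1, a2) = (1, 1, 1) satisfies all three crossing relations.)
  Total colorings = 3^2 = 9
Step 3: a2 = 1, total Fox 3-colorings = 9

1


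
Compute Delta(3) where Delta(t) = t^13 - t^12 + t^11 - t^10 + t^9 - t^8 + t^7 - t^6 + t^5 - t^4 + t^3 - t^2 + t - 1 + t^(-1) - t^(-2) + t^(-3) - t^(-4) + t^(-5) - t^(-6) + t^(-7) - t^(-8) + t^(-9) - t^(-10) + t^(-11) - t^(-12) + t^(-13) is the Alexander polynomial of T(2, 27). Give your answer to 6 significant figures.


Substituting t = 3 into Delta(t) = t^13 - t^12 + t^11 - t^10 + t^9 - t^8 + t^7 - t^6 + t^5 - t^4 + t^3 - t^2 + t - 1 + t^(-1) - t^(-2) + t^(-3) - t^(-4) + t^(-5) - t^(-6) + t^(-7) - t^(-8) + t^(-9) - t^(-10) + t^(-11) - t^(-12) + t^(-13):
Term values: (1594323) + (-531441) + (177147) + (-59049) + (19683) + (-6561) + (2187) + (-729) + (243) + (-81) + (27) + (-9) + (3) + (-1) + (0.333333) + (-0.111111) + (0.037037) + (-0.0123457) + (0.00411523) + (-0.00137174) + (0.000457247) + (-0.000152416) + (5.08053e-05) + (-1.69351e-05) + (5.64503e-06) + (-1.88168e-06) + (6.27225e-07)
Sum = 1195742.25
Rounded to 6 significant figures: 1.19574e+06

1.19574e+06


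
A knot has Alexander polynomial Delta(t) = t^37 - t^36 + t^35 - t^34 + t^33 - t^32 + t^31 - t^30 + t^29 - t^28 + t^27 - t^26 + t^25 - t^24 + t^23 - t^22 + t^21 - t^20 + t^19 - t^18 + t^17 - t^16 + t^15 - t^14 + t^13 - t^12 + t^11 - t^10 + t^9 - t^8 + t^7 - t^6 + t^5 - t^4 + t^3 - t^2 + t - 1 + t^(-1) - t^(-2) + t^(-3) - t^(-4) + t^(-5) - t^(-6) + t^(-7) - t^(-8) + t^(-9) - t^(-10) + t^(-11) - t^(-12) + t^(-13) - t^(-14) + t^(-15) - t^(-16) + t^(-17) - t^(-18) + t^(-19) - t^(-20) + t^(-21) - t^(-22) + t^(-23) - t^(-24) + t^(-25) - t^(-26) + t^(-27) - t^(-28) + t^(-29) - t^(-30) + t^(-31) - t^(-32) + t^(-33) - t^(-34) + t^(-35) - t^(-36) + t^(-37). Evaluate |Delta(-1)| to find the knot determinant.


Step 1: The polynomial has 75 terms with alternating signs, exponents from 37 down to -37.
Step 2: Substitute t = -1. The i-th term has coefficient (-1)^i and exponent (m-i),
  so its value is (-1)^i * (-1)^(m-i) = (-1)^m = -1 for every i.
Step 3: All 75 terms equal -1, so Delta(-1) = 75 * (-1) = -75
Step 4: |Delta(-1)| = 75

75


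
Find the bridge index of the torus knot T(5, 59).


The bridge number of T(p,q) is min(p,q).
min(5, 59) = 5

5


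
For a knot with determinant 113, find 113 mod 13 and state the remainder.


Step 1: A knot is p-colorable if and only if p divides its determinant.
Step 2: Compute 113 mod 13.
113 = 8 * 13 + 9
Step 3: 113 mod 13 = 9
Step 4: The knot is 13-colorable: no

9


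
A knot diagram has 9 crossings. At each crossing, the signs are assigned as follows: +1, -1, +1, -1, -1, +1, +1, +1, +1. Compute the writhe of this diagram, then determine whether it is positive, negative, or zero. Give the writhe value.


Step 1: Count positive crossings (+1).
Positive crossings: 6
Step 2: Count negative crossings (-1).
Negative crossings: 3
Step 3: Writhe = (positive) - (negative)
w = 6 - 3 = 3
Step 4: |w| = 3, and w is positive

3


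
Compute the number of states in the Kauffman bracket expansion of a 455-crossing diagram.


Each crossing contributes 2 choices (A-smoothing or B-smoothing).
Total states = 2^455 = 93035356709837681990313447409664580397266094167976711716030745495121828878514934185752454491361736391777602765602070775492429008462675968

93035356709837681990313447409664580397266094167976711716030745495121828878514934185752454491361736391777602765602070775492429008462675968


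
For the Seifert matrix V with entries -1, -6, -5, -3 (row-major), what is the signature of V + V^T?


Step 1: V + V^T = [[-2, -11], [-11, -6]]
Step 2: trace = -8, det = -109
Step 3: Discriminant = (-8)^2 - 4*(-109) = 500
Step 4: Eigenvalues: 7.18034, -15.1803
Step 5: Signature = (# positive eigenvalues) - (# negative eigenvalues) = 0

0


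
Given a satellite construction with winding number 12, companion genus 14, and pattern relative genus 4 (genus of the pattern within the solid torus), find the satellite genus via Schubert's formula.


Schubert: g(satellite) = g_rel(pattern) + |winding| * g(companion),
where g_rel(pattern) is the genus of the pattern relative to the solid torus.
= 4 + 12 * 14
= 4 + 168 = 172

172


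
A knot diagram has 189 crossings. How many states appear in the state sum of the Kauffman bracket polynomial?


Each crossing contributes 2 choices (A-smoothing or B-smoothing).
Total states = 2^189 = 784637716923335095479473677900958302012794430558004314112

784637716923335095479473677900958302012794430558004314112


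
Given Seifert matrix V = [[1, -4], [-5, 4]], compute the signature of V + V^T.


Step 1: V + V^T = [[2, -9], [-9, 8]]
Step 2: trace = 10, det = -65
Step 3: Discriminant = 10^2 - 4*(-65) = 360
Step 4: Eigenvalues: 14.4868, -4.48683
Step 5: Signature = (# positive eigenvalues) - (# negative eigenvalues) = 0

0


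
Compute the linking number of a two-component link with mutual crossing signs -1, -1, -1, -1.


Step 1: Count positive crossings: 0
Step 2: Count negative crossings: 4
Step 3: Sum of signs = 0 - 4 = -4
Step 4: Linking number = sum/2 = -4/2 = -2

-2


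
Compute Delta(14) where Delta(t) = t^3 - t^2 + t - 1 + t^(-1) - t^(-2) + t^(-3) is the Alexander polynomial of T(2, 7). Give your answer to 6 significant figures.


Substituting t = 14 into Delta(t) = t^3 - t^2 + t - 1 + t^(-1) - t^(-2) + t^(-3):
Term values: (2744) + (-196) + (14) + (-1) + (0.0714286) + (-0.00510204) + (0.000364431)
Sum = 2561.066691
Rounded to 6 significant figures: 2561.07

2561.07


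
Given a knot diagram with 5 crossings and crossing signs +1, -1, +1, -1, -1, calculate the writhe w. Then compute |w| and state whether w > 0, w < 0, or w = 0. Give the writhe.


Step 1: Count positive crossings (+1).
Positive crossings: 2
Step 2: Count negative crossings (-1).
Negative crossings: 3
Step 3: Writhe = (positive) - (negative)
w = 2 - 3 = -1
Step 4: |w| = 1, and w is negative

-1


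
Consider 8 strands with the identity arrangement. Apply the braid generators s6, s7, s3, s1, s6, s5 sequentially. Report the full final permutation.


Starting with identity [1, 2, 3, 4, 5, 6, 7, 8].
Apply generators in sequence:
  After s6: [1, 2, 3, 4, 5, 7, 6, 8]
  After s7: [1, 2, 3, 4, 5, 7, 8, 6]
  After s3: [1, 2, 4, 3, 5, 7, 8, 6]
  After s1: [2, 1, 4, 3, 5, 7, 8, 6]
  After s6: [2, 1, 4, 3, 5, 8, 7, 6]
  After s5: [2, 1, 4, 3, 8, 5, 7, 6]
Final permutation: [2, 1, 4, 3, 8, 5, 7, 6]

[2, 1, 4, 3, 8, 5, 7, 6]


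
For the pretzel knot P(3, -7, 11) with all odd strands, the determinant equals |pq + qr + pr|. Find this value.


Step 1: Compute pq + qr + pr.
pq = 3*(-7) = -21
qr = (-7)*11 = -77
pr = 3*11 = 33
pq + qr + pr = -21 + (-77) + 33 = -65
Step 2: Take absolute value.
det(P(3,-7,11)) = |-65| = 65

65


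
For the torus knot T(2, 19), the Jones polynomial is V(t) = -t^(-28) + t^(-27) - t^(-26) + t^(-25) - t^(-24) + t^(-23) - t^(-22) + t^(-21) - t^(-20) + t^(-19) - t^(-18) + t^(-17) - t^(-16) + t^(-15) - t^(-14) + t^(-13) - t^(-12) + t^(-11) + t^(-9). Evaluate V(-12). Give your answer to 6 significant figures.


Substituting t = -12 into V(t) = -t^(-28) + t^(-27) - t^(-26) + t^(-25) - t^(-24) + t^(-23) - t^(-22) + t^(-21) - t^(-20) + t^(-19) - t^(-18) + t^(-17) - t^(-16) + t^(-15) - t^(-14) + t^(-13) - t^(-12) + t^(-11) + t^(-9):
  (-)t^(-28) = -6.06632e-31
  (+)t^(-27) = -7.27958e-30
  (-)t^(-26) = -8.7355e-29
  (+)t^(-25) = -1.04826e-27
  (-)t^(-24) = -1.25791e-26
  (+)t^(-23) = -1.50949e-25
  (-)t^(-22) = -1.81139e-24
  (+)t^(-21) = -2.17367e-23
  (-)t^(-20) = -2.60841e-22
  (+)t^(-19) = -3.13009e-21
  (-)t^(-18) = -3.7561e-20
  (+)t^(-17) = -4.50732e-19
  (-)t^(-16) = -5.40879e-18
  (+)t^(-15) = -6.49055e-17
  (-)t^(-14) = -7.78866e-16
  (+)t^(-13) = -9.34639e-15
  (-)t^(-12) = -1.12157e-13
  (+)t^(-11) = -1.34588e-12
  (+)t^(-9) = -1.93807e-10
Sum = (-6.06632e-31) + (-7.27958e-30) + (-8.7355e-29) + (-1.04826e-27) + (-1.25791e-26) + (-1.50949e-25) + (-1.81139e-24) + (-2.17367e-23) + (-2.60841e-22) + (-3.13009e-21) + (-3.7561e-20) + (-4.50732e-19) + (-5.40879e-18) + (-6.49055e-17) + (-7.78866e-16) + (-9.34639e-15) + (-1.12157e-13) + (-1.34588e-12) + (-1.93807e-10)
= -1.95274932e-10
Rounded to 6 significant figures: -1.95275e-10

-1.95275e-10


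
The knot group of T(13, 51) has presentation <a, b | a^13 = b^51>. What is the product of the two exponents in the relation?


The relation is a^13 = b^51.
Product of exponents = 13 * 51
= 663

663


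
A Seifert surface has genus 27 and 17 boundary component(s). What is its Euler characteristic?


chi = 2 - 2g - b
= 2 - 2*27 - 17
= 2 - 54 - 17 = -69

-69


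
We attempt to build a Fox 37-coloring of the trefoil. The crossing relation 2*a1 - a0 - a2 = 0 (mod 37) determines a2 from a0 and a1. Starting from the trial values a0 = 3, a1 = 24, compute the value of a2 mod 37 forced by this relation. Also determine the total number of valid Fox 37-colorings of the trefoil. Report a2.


Step 1: Apply the given crossing relation 2*a1 - a0 - a2 = 0 (mod 37).
  a2 = 2*a1 - a0 mod 37
  a2 = 2*24 - 3 mod 37
  a2 = 48 - 3 mod 37
  a2 = 45 mod 37 = 8
Step 2: The trefoil has determinant 3.
  Number of Fox p-colorings (p prime) is p^2 if p = 3, else p.
  Since 37 does not divide 3, only trivial (constant) colorings exist.
  (So the trial a0 = 3, a1 = 24 with a0 != a1 does NOT extend to a valid coloring of the whole trefoil: the other two crossing relations require 3*(a1 - a0) = 0 (mod 37), which fails.)
  Total colorings = 37
Step 3: a2 = 8, total Fox 37-colorings = 37

8


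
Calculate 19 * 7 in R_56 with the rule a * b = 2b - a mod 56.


19 * 7 = 2*7 - 19 mod 56
= 14 - 19 mod 56
= -5 mod 56 = 51

51


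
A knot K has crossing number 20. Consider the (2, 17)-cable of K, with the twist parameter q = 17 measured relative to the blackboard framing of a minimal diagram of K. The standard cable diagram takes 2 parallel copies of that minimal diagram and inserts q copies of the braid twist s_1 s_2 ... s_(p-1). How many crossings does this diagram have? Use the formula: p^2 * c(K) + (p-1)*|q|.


Step 1: Each of the c(K) crossings of the companion diagram becomes p*p = p^2 crossings among the p parallel strands, and each of the |q| twists s_1 s_2 ... s_(p-1) adds (p-1) crossings.
  Crossings = p^2 * c(K) + (p-1)*|q|
Step 2: = 2^2 * 20 + (2-1)*17
Step 3: = 4*20 + 1*17
Step 4: = 80 + 17 = 97

97


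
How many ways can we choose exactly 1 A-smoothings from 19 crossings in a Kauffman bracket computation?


We choose which 1 of 19 crossings get A-smoothings.
C(19, 1) = 19! / (1! * 18!)
= 19

19


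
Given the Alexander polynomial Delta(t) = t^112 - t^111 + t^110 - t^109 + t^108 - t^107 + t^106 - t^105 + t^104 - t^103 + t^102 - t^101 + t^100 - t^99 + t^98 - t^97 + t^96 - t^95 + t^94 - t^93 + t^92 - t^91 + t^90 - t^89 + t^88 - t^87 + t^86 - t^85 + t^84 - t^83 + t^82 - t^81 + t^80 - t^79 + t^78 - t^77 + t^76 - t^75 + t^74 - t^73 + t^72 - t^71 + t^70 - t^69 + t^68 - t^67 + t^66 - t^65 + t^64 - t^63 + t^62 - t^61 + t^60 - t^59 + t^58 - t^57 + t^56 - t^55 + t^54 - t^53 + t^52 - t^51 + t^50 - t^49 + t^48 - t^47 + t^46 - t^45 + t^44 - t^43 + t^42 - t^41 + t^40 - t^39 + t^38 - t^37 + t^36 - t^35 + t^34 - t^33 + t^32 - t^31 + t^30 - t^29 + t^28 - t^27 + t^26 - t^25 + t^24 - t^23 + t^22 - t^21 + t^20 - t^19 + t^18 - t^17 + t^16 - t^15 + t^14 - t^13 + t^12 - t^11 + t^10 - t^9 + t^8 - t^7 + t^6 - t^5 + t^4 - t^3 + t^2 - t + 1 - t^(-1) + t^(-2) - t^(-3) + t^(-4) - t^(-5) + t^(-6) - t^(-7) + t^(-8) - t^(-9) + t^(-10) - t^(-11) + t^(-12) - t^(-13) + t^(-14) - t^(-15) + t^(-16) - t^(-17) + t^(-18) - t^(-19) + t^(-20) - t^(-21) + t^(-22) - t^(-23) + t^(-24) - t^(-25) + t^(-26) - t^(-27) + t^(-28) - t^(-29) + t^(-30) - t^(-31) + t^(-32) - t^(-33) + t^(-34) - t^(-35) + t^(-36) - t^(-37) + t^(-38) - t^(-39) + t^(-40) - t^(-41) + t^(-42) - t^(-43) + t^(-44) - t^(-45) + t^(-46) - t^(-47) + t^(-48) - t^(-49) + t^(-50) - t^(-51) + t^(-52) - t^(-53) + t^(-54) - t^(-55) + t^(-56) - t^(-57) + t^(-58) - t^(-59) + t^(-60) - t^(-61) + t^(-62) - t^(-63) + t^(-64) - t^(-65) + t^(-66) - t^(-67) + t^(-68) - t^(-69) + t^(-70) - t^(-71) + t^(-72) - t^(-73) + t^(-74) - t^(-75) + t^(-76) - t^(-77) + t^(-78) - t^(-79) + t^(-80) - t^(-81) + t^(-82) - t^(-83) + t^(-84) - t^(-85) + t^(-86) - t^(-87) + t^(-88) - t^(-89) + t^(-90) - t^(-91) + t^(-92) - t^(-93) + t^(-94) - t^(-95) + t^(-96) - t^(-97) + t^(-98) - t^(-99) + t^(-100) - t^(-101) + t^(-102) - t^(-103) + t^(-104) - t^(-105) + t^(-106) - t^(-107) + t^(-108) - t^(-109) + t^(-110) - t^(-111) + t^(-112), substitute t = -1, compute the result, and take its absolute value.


Step 1: The polynomial has 225 terms with alternating signs, exponents from 112 down to -112.
Step 2: Substitute t = -1. The i-th term has coefficient (-1)^i and exponent (m-i),
  so its value is (-1)^i * (-1)^(m-i) = (-1)^m = 1 for every i.
Step 3: All 225 terms equal 1, so Delta(-1) = 225 * (1) = 225
Step 4: |Delta(-1)| = 225

225


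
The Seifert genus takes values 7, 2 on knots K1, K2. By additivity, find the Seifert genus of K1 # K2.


The Seifert genus is additive under connected sum.
Seifert genus(K1 # K2) = (7) + (2)
= 9

9


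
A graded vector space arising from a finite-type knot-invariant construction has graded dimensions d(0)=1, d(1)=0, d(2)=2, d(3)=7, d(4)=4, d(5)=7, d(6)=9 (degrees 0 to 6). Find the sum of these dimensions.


Total dimension = d(0) + d(1) + ... + d(6)
= 1 + 0 + 2 + 7 + 4 + 7 + 9
= 30

30


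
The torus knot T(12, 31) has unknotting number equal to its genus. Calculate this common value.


For a torus knot T(p,q), both the unknotting number and genus equal (p-1)(q-1)/2.
= (12-1)(31-1)/2
= 11*30/2
= 330/2 = 165

165


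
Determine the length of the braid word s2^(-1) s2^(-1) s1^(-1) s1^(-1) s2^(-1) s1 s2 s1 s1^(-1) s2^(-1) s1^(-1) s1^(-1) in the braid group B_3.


The word length counts the number of generators (including inverses).
Listing each generator: s2^(-1), s2^(-1), s1^(-1), s1^(-1), s2^(-1), s1, s2, s1, s1^(-1), s2^(-1), s1^(-1), s1^(-1)
There are 12 generators in this braid word.

12


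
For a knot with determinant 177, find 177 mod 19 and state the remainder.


Step 1: A knot is p-colorable if and only if p divides its determinant.
Step 2: Compute 177 mod 19.
177 = 9 * 19 + 6
Step 3: 177 mod 19 = 6
Step 4: The knot is 19-colorable: no

6


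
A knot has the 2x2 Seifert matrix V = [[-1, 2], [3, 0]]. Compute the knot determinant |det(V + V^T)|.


Step 1: Form V + V^T where V = [[-1, 2], [3, 0]]
  V^T = [[-1, 3], [2, 0]]
  V + V^T = [[-2, 5], [5, 0]]
Step 2: det(V + V^T) = (-2)*0 - 5*5
  = 0 - 25 = -25
Step 3: Knot determinant = |det(V + V^T)| = |-25| = 25

25


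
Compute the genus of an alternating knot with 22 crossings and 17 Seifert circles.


For alternating knots, g = (c - s + 1)/2.
= (22 - 17 + 1)/2
= 6/2 = 3

3


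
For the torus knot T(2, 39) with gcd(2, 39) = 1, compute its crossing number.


For a torus knot T(p, q) with gcd(p,q)=1,
the crossing number is min(p*(q-1), q*(p-1)).
p*(q-1) = 2*38 = 76
q*(p-1) = 39*1 = 39
min(76, 39) = 39

39


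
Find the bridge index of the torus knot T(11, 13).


The bridge number of T(p,q) is min(p,q).
min(11, 13) = 11

11


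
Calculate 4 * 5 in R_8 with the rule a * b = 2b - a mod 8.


4 * 5 = 2*5 - 4 mod 8
= 10 - 4 mod 8
= 6 mod 8 = 6

6


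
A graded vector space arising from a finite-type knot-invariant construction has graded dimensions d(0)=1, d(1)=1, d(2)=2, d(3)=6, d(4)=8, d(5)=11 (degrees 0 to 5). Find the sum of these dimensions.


Total dimension = d(0) + d(1) + ... + d(5)
= 1 + 1 + 2 + 6 + 8 + 11
= 29

29


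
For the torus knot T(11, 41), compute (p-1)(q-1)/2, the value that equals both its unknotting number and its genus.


For a torus knot T(p,q), both the unknotting number and genus equal (p-1)(q-1)/2.
= (11-1)(41-1)/2
= 10*40/2
= 400/2 = 200

200


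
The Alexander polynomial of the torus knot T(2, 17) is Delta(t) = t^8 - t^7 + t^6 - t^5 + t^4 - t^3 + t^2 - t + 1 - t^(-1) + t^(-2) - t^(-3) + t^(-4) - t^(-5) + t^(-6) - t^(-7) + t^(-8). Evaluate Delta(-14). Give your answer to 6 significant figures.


Substituting t = -14 into Delta(t) = t^8 - t^7 + t^6 - t^5 + t^4 - t^3 + t^2 - t + 1 - t^(-1) + t^(-2) - t^(-3) + t^(-4) - t^(-5) + t^(-6) - t^(-7) + t^(-8):
Term values: (1475789056) + (105413504) + (7529536) + (537824) + (38416) + (2744) + (196) + (14) + (1) + (0.0714286) + (0.00510204) + (0.000364431) + (2.60308e-05) + (1.85934e-06) + (1.3281e-07) + (9.48645e-09) + (6.77604e-10)
Sum = 1589311291
Rounded to 6 significant figures: 1.58931e+09

1.58931e+09


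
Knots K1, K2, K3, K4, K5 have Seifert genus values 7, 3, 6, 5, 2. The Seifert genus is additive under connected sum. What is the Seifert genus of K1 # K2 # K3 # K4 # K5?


The Seifert genus is additive under connected sum.
Seifert genus(K1 # K2 # K3 # K4 # K5) = (7) + (3) + (6) + (5) + (2)
= 23

23


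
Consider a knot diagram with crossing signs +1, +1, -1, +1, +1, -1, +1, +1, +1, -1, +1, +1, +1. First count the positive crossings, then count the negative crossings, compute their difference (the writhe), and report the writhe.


Step 1: Count positive crossings (+1).
Positive crossings: 10
Step 2: Count negative crossings (-1).
Negative crossings: 3
Step 3: Writhe = (positive) - (negative)
w = 10 - 3 = 7
Step 4: |w| = 7, and w is positive

7


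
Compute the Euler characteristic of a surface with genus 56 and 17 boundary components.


chi = 2 - 2g - b
= 2 - 2*56 - 17
= 2 - 112 - 17 = -127

-127


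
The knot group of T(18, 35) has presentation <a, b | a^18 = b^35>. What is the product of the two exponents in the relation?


The relation is a^18 = b^35.
Product of exponents = 18 * 35
= 630

630


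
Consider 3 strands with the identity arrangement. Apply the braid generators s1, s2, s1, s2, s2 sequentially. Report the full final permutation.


Starting with identity [1, 2, 3].
Apply generators in sequence:
  After s1: [2, 1, 3]
  After s2: [2, 3, 1]
  After s1: [3, 2, 1]
  After s2: [3, 1, 2]
  After s2: [3, 2, 1]
Final permutation: [3, 2, 1]

[3, 2, 1]


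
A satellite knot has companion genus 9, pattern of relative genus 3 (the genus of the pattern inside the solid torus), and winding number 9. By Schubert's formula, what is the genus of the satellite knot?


Schubert: g(satellite) = g_rel(pattern) + |winding| * g(companion),
where g_rel(pattern) is the genus of the pattern relative to the solid torus.
= 3 + 9 * 9
= 3 + 81 = 84

84


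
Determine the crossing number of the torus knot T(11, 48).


For a torus knot T(p, q) with gcd(p,q)=1,
the crossing number is min(p*(q-1), q*(p-1)).
p*(q-1) = 11*47 = 517
q*(p-1) = 48*10 = 480
min(517, 480) = 480

480


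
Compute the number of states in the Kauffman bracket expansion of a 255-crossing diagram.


Each crossing contributes 2 choices (A-smoothing or B-smoothing).
Total states = 2^255 = 57896044618658097711785492504343953926634992332820282019728792003956564819968

57896044618658097711785492504343953926634992332820282019728792003956564819968


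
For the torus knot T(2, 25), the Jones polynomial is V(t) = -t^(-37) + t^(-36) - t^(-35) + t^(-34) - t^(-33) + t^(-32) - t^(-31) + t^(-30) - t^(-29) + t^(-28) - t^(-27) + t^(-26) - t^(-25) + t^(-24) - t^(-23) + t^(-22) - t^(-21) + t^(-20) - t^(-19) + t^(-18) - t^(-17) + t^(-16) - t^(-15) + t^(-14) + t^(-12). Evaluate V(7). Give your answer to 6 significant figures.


Substituting t = 7 into V(t) = -t^(-37) + t^(-36) - t^(-35) + t^(-34) - t^(-33) + t^(-32) - t^(-31) + t^(-30) - t^(-29) + t^(-28) - t^(-27) + t^(-26) - t^(-25) + t^(-24) - t^(-23) + t^(-22) - t^(-21) + t^(-20) - t^(-19) + t^(-18) - t^(-17) + t^(-16) - t^(-15) + t^(-14) + t^(-12):
  (-)t^(-37) = -5.38732e-32
  (+)t^(-36) = 3.77112e-31
  (-)t^(-35) = -2.63979e-30
  (+)t^(-34) = 1.84785e-29
  (-)t^(-33) = -1.29349e-28
  (+)t^(-32) = 9.05446e-28
  (-)t^(-31) = -6.33812e-27
  (+)t^(-30) = 4.43669e-26
  (-)t^(-29) = -3.10568e-25
  (+)t^(-28) = 2.17398e-24
  (-)t^(-27) = -1.52178e-23
  (+)t^(-26) = 1.06525e-22
  (-)t^(-25) = -7.45674e-22
  (+)t^(-24) = 5.21972e-21
  (-)t^(-23) = -3.6538e-20
  (+)t^(-22) = 2.55766e-19
  (-)t^(-21) = -1.79036e-18
  (+)t^(-20) = 1.25325e-17
  (-)t^(-19) = -8.77278e-17
  (+)t^(-18) = 6.14095e-16
  (-)t^(-17) = -4.29866e-15
  (+)t^(-16) = 3.00906e-14
  (-)t^(-15) = -2.10634e-13
  (+)t^(-14) = 1.47444e-12
  (+)t^(-12) = 7.22476e-11
Sum = (-5.38732e-32) + (3.77112e-31) + (-2.63979e-30) + (1.84785e-29) + (-1.29349e-28) + (9.05446e-28) + (-6.33812e-27) + (4.43669e-26) + (-3.10568e-25) + (2.17398e-24) + (-1.52178e-23) + (1.06525e-22) + (-7.45674e-22) + (5.21972e-21) + (-3.6538e-20) + (2.55766e-19) + (-1.79036e-18) + (1.25325e-17) + (-8.77278e-17) + (6.14095e-16) + (-4.29866e-15) + (3.00906e-14) + (-2.10634e-13) + (1.47444e-12) + (7.22476e-11)
= 7.353775181e-11
Rounded to 6 significant figures: 7.35378e-11

7.35378e-11


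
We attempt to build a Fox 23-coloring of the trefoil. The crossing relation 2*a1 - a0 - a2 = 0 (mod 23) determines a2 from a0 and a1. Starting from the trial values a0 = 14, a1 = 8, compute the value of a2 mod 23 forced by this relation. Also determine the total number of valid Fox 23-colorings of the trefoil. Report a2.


Step 1: Apply the given crossing relation 2*a1 - a0 - a2 = 0 (mod 23).
  a2 = 2*a1 - a0 mod 23
  a2 = 2*8 - 14 mod 23
  a2 = 16 - 14 mod 23
  a2 = 2 mod 23 = 2
Step 2: The trefoil has determinant 3.
  Number of Fox p-colorings (p prime) is p^2 if p = 3, else p.
  Since 23 does not divide 3, only trivial (constant) colorings exist.
  (So the trial a0 = 14, a1 = 8 with a0 != a1 does NOT extend to a valid coloring of the whole trefoil: the other two crossing relations require 3*(a1 - a0) = 0 (mod 23), which fails.)
  Total colorings = 23
Step 3: a2 = 2, total Fox 23-colorings = 23

2


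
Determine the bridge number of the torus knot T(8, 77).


The bridge number of T(p,q) is min(p,q).
min(8, 77) = 8

8


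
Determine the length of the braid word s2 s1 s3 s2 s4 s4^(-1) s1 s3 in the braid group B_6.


The word length counts the number of generators (including inverses).
Listing each generator: s2, s1, s3, s2, s4, s4^(-1), s1, s3
There are 8 generators in this braid word.

8


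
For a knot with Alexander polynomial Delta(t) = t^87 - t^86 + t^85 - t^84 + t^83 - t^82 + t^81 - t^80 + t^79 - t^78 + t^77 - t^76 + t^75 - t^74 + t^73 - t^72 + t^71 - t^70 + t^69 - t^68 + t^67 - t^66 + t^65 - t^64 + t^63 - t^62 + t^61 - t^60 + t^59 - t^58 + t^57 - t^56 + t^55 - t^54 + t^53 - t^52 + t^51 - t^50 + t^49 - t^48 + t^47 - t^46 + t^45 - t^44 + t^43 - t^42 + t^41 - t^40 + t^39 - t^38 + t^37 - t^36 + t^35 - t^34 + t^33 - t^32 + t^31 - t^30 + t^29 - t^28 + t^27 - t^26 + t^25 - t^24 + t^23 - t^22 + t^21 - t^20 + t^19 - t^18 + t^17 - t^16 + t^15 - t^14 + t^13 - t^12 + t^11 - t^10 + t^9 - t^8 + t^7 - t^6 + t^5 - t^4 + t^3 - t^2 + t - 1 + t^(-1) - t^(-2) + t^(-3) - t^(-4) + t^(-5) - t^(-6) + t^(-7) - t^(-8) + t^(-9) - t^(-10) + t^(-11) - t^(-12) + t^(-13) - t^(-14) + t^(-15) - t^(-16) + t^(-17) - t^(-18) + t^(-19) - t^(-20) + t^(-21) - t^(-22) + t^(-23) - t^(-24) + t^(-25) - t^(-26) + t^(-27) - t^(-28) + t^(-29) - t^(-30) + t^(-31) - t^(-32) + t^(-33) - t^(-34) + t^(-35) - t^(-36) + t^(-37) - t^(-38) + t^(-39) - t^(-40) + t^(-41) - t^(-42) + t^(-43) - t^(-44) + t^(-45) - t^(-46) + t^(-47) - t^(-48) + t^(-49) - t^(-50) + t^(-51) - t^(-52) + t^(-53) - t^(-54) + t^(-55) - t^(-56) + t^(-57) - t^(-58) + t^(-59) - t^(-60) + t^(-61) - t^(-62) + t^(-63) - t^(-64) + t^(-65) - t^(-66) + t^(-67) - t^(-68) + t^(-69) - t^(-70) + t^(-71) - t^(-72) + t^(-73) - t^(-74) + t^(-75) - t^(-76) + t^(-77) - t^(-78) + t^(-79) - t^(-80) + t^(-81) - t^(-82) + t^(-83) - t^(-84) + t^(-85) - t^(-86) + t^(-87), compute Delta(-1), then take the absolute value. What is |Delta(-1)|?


Step 1: The polynomial has 175 terms with alternating signs, exponents from 87 down to -87.
Step 2: Substitute t = -1. The i-th term has coefficient (-1)^i and exponent (m-i),
  so its value is (-1)^i * (-1)^(m-i) = (-1)^m = -1 for every i.
Step 3: All 175 terms equal -1, so Delta(-1) = 175 * (-1) = -175
Step 4: |Delta(-1)| = 175

175


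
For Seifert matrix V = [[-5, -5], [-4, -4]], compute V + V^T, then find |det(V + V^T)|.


Step 1: Form V + V^T where V = [[-5, -5], [-4, -4]]
  V^T = [[-5, -4], [-5, -4]]
  V + V^T = [[-10, -9], [-9, -8]]
Step 2: det(V + V^T) = (-10)*(-8) - (-9)*(-9)
  = 80 - 81 = -1
Step 3: Knot determinant = |det(V + V^T)| = |-1| = 1

1


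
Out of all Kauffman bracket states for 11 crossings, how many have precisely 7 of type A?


We choose which 7 of 11 crossings get A-smoothings.
C(11, 7) = 11! / (7! * 4!)
= 330

330


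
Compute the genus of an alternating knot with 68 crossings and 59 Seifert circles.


For alternating knots, g = (c - s + 1)/2.
= (68 - 59 + 1)/2
= 10/2 = 5

5


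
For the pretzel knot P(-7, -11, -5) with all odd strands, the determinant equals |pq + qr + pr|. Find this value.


Step 1: Compute pq + qr + pr.
pq = (-7)*(-11) = 77
qr = (-11)*(-5) = 55
pr = (-7)*(-5) = 35
pq + qr + pr = 77 + 55 + 35 = 167
Step 2: Take absolute value.
det(P(-7,-11,-5)) = |167| = 167

167


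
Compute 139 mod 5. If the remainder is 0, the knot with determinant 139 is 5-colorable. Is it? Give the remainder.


Step 1: A knot is p-colorable if and only if p divides its determinant.
Step 2: Compute 139 mod 5.
139 = 27 * 5 + 4
Step 3: 139 mod 5 = 4
Step 4: The knot is 5-colorable: no

4


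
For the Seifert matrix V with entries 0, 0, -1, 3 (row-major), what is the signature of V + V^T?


Step 1: V + V^T = [[0, -1], [-1, 6]]
Step 2: trace = 6, det = -1
Step 3: Discriminant = 6^2 - 4*(-1) = 40
Step 4: Eigenvalues: 6.16228, -0.162278
Step 5: Signature = (# positive eigenvalues) - (# negative eigenvalues) = 0

0


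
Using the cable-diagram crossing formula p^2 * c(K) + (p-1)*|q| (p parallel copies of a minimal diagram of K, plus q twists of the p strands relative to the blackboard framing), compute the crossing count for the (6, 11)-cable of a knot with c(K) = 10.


Step 1: Each of the c(K) crossings of the companion diagram becomes p*p = p^2 crossings among the p parallel strands, and each of the |q| twists s_1 s_2 ... s_(p-1) adds (p-1) crossings.
  Crossings = p^2 * c(K) + (p-1)*|q|
Step 2: = 6^2 * 10 + (6-1)*11
Step 3: = 36*10 + 5*11
Step 4: = 360 + 55 = 415

415


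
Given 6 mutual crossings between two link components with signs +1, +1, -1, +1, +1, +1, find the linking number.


Step 1: Count positive crossings: 5
Step 2: Count negative crossings: 1
Step 3: Sum of signs = 5 - 1 = 4
Step 4: Linking number = sum/2 = 4/2 = 2

2


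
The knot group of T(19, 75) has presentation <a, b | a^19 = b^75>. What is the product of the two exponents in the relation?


The relation is a^19 = b^75.
Product of exponents = 19 * 75
= 1425

1425


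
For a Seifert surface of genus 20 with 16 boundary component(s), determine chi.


chi = 2 - 2g - b
= 2 - 2*20 - 16
= 2 - 40 - 16 = -54

-54


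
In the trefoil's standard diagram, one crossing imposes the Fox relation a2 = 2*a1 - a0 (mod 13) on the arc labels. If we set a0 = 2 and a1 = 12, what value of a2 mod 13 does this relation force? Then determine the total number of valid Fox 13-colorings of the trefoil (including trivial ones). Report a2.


Step 1: Apply the given crossing relation 2*a1 - a0 - a2 = 0 (mod 13).
  a2 = 2*a1 - a0 mod 13
  a2 = 2*12 - 2 mod 13
  a2 = 24 - 2 mod 13
  a2 = 22 mod 13 = 9
Step 2: The trefoil has determinant 3.
  Number of Fox p-colorings (p prime) is p^2 if p = 3, else p.
  Since 13 does not divide 3, only trivial (constant) colorings exist.
  (So the trial a0 = 2, a1 = 12 with a0 != a1 does NOT extend to a valid coloring of the whole trefoil: the other two crossing relations require 3*(a1 - a0) = 0 (mod 13), which fails.)
  Total colorings = 13
Step 3: a2 = 9, total Fox 13-colorings = 13

9


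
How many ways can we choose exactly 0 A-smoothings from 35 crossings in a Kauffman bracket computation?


We choose which 0 of 35 crossings get A-smoothings.
C(35, 0) = 35! / (0! * 35!)
= 1

1


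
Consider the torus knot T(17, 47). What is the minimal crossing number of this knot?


For a torus knot T(p, q) with gcd(p,q)=1,
the crossing number is min(p*(q-1), q*(p-1)).
p*(q-1) = 17*46 = 782
q*(p-1) = 47*16 = 752
min(782, 752) = 752

752


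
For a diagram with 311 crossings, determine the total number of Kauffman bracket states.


Each crossing contributes 2 choices (A-smoothing or B-smoothing).
Total states = 2^311 = 4171849679533027504677776769862406473833407270227837441302815640277772901915313574263597826048

4171849679533027504677776769862406473833407270227837441302815640277772901915313574263597826048


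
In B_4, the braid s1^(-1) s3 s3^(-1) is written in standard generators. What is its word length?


The word length counts the number of generators (including inverses).
Listing each generator: s1^(-1), s3, s3^(-1)
There are 3 generators in this braid word.

3


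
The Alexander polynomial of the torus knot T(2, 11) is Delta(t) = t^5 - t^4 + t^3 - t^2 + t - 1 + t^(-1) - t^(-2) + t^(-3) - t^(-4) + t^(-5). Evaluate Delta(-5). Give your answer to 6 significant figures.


Substituting t = -5 into Delta(t) = t^5 - t^4 + t^3 - t^2 + t - 1 + t^(-1) - t^(-2) + t^(-3) - t^(-4) + t^(-5):
Term values: (-3125) + (-625) + (-125) + (-25) + (-5) + (-1) + (-0.2) + (-0.04) + (-0.008) + (-0.0016) + (-0.00032)
Sum = -3906.24992
Rounded to 6 significant figures: -3906.25

-3906.25


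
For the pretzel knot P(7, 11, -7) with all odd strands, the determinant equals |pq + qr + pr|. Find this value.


Step 1: Compute pq + qr + pr.
pq = 7*11 = 77
qr = 11*(-7) = -77
pr = 7*(-7) = -49
pq + qr + pr = 77 + (-77) + (-49) = -49
Step 2: Take absolute value.
det(P(7,11,-7)) = |-49| = 49

49


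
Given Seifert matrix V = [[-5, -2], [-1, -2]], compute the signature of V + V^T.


Step 1: V + V^T = [[-10, -3], [-3, -4]]
Step 2: trace = -14, det = 31
Step 3: Discriminant = (-14)^2 - 4*31 = 72
Step 4: Eigenvalues: -2.75736, -11.2426
Step 5: Signature = (# positive eigenvalues) - (# negative eigenvalues) = -2

-2


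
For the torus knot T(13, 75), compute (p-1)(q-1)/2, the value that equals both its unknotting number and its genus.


For a torus knot T(p,q), both the unknotting number and genus equal (p-1)(q-1)/2.
= (13-1)(75-1)/2
= 12*74/2
= 888/2 = 444

444


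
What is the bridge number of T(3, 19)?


The bridge number of T(p,q) is min(p,q).
min(3, 19) = 3

3


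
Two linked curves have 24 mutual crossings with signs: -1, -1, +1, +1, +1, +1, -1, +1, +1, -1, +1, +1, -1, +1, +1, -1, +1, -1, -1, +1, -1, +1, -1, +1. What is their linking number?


Step 1: Count positive crossings: 14
Step 2: Count negative crossings: 10
Step 3: Sum of signs = 14 - 10 = 4
Step 4: Linking number = sum/2 = 4/2 = 2

2


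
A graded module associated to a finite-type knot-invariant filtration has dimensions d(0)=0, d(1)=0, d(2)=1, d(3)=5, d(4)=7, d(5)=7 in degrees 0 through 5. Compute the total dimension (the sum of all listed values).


Total dimension = d(0) + d(1) + ... + d(5)
= 0 + 0 + 1 + 5 + 7 + 7
= 20

20


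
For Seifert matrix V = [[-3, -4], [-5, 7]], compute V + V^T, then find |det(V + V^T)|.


Step 1: Form V + V^T where V = [[-3, -4], [-5, 7]]
  V^T = [[-3, -5], [-4, 7]]
  V + V^T = [[-6, -9], [-9, 14]]
Step 2: det(V + V^T) = (-6)*14 - (-9)*(-9)
  = -84 - 81 = -165
Step 3: Knot determinant = |det(V + V^T)| = |-165| = 165

165


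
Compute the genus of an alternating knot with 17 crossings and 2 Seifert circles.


For alternating knots, g = (c - s + 1)/2.
= (17 - 2 + 1)/2
= 16/2 = 8

8


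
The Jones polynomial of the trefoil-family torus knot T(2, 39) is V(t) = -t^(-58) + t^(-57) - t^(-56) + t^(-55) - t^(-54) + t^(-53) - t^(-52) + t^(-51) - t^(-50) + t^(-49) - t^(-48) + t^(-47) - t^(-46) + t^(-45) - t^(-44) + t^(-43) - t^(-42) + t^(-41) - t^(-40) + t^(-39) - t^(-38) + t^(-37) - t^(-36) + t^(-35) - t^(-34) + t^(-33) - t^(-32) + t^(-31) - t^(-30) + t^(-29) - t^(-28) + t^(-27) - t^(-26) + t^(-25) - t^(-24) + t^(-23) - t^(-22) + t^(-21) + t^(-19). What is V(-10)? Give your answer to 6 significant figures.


Substituting t = -10 into V(t) = -t^(-58) + t^(-57) - t^(-56) + t^(-55) - t^(-54) + t^(-53) - t^(-52) + t^(-51) - t^(-50) + t^(-49) - t^(-48) + t^(-47) - t^(-46) + t^(-45) - t^(-44) + t^(-43) - t^(-42) + t^(-41) - t^(-40) + t^(-39) - t^(-38) + t^(-37) - t^(-36) + t^(-35) - t^(-34) + t^(-33) - t^(-32) + t^(-31) - t^(-30) + t^(-29) - t^(-28) + t^(-27) - t^(-26) + t^(-25) - t^(-24) + t^(-23) - t^(-22) + t^(-21) + t^(-19):
  (-)t^(-58) = -1e-58
  (+)t^(-57) = -1e-57
  (-)t^(-56) = -1e-56
  (+)t^(-55) = -1e-55
  (-)t^(-54) = -1e-54
  (+)t^(-53) = -1e-53
  (-)t^(-52) = -1e-52
  (+)t^(-51) = -1e-51
  (-)t^(-50) = -1e-50
  (+)t^(-49) = -1e-49
  (-)t^(-48) = -1e-48
  (+)t^(-47) = -1e-47
  (-)t^(-46) = -1e-46
  (+)t^(-45) = -1e-45
  (-)t^(-44) = -1e-44
  (+)t^(-43) = -1e-43
  (-)t^(-42) = -1e-42
  (+)t^(-41) = -1e-41
  (-)t^(-40) = -1e-40
  (+)t^(-39) = -1e-39
  (-)t^(-38) = -1e-38
  (+)t^(-37) = -1e-37
  (-)t^(-36) = -1e-36
  (+)t^(-35) = -1e-35
  (-)t^(-34) = -1e-34
  (+)t^(-33) = -1e-33
  (-)t^(-32) = -1e-32
  (+)t^(-31) = -1e-31
  (-)t^(-30) = -1e-30
  (+)t^(-29) = -1e-29
  (-)t^(-28) = -1e-28
  (+)t^(-27) = -1e-27
  (-)t^(-26) = -1e-26
  (+)t^(-25) = -1e-25
  (-)t^(-24) = -1e-24
  (+)t^(-23) = -1e-23
  (-)t^(-22) = -1e-22
  (+)t^(-21) = -1e-21
  (+)t^(-19) = -1e-19
Sum = (-1e-58) + (-1e-57) + (-1e-56) + (-1e-55) + (-1e-54) + (-1e-53) + (-1e-52) + (-1e-51) + (-1e-50) + (-1e-49) + (-1e-48) + (-1e-47) + (-1e-46) + (-1e-45) + (-1e-44) + (-1e-43) + (-1e-42) + (-1e-41) + (-1e-40) + (-1e-39) + (-1e-38) + (-1e-37) + (-1e-36) + (-1e-35) + (-1e-34) + (-1e-33) + (-1e-32) + (-1e-31) + (-1e-30) + (-1e-29) + (-1e-28) + (-1e-27) + (-1e-26) + (-1e-25) + (-1e-24) + (-1e-23) + (-1e-22) + (-1e-21) + (-1e-19)
= -1.011111111e-19
Rounded to 6 significant figures: -1.01111e-19

-1.01111e-19


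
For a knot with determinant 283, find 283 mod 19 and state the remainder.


Step 1: A knot is p-colorable if and only if p divides its determinant.
Step 2: Compute 283 mod 19.
283 = 14 * 19 + 17
Step 3: 283 mod 19 = 17
Step 4: The knot is 19-colorable: no

17


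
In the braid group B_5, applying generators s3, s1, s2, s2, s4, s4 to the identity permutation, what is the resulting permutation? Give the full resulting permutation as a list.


Starting with identity [1, 2, 3, 4, 5].
Apply generators in sequence:
  After s3: [1, 2, 4, 3, 5]
  After s1: [2, 1, 4, 3, 5]
  After s2: [2, 4, 1, 3, 5]
  After s2: [2, 1, 4, 3, 5]
  After s4: [2, 1, 4, 5, 3]
  After s4: [2, 1, 4, 3, 5]
Final permutation: [2, 1, 4, 3, 5]

[2, 1, 4, 3, 5]


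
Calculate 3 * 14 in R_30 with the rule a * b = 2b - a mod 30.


3 * 14 = 2*14 - 3 mod 30
= 28 - 3 mod 30
= 25 mod 30 = 25

25


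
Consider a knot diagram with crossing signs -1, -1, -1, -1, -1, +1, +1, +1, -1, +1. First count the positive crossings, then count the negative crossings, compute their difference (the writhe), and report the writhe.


Step 1: Count positive crossings (+1).
Positive crossings: 4
Step 2: Count negative crossings (-1).
Negative crossings: 6
Step 3: Writhe = (positive) - (negative)
w = 4 - 6 = -2
Step 4: |w| = 2, and w is negative

-2


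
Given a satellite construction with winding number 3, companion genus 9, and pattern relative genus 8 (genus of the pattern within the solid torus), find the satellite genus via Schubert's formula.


Schubert: g(satellite) = g_rel(pattern) + |winding| * g(companion),
where g_rel(pattern) is the genus of the pattern relative to the solid torus.
= 8 + 3 * 9
= 8 + 27 = 35

35


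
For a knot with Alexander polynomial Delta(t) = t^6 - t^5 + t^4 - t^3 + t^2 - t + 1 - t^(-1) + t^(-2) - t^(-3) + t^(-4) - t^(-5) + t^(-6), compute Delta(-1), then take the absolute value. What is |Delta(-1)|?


Step 1: The polynomial has 13 terms with alternating signs, exponents from 6 down to -6.
Step 2: Substitute t = -1. The i-th term has coefficient (-1)^i and exponent (m-i),
  so its value is (-1)^i * (-1)^(m-i) = (-1)^m = 1 for every i.
Step 3: All 13 terms equal 1, so Delta(-1) = 13 * (1) = 13
Step 4: |Delta(-1)| = 13

13


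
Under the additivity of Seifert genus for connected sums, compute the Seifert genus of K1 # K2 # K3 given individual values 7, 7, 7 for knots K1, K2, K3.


The Seifert genus is additive under connected sum.
Seifert genus(K1 # K2 # K3) = (7) + (7) + (7)
= 21

21


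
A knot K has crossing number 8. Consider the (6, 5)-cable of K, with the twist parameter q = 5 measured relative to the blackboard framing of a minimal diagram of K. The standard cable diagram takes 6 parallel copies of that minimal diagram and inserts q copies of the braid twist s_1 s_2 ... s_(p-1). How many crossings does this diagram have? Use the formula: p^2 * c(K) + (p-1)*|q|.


Step 1: Each of the c(K) crossings of the companion diagram becomes p*p = p^2 crossings among the p parallel strands, and each of the |q| twists s_1 s_2 ... s_(p-1) adds (p-1) crossings.
  Crossings = p^2 * c(K) + (p-1)*|q|
Step 2: = 6^2 * 8 + (6-1)*5
Step 3: = 36*8 + 5*5
Step 4: = 288 + 25 = 313

313


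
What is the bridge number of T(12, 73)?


The bridge number of T(p,q) is min(p,q).
min(12, 73) = 12

12


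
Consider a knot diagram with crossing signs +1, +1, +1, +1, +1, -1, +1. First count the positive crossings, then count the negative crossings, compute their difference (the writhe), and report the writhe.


Step 1: Count positive crossings (+1).
Positive crossings: 6
Step 2: Count negative crossings (-1).
Negative crossings: 1
Step 3: Writhe = (positive) - (negative)
w = 6 - 1 = 5
Step 4: |w| = 5, and w is positive

5


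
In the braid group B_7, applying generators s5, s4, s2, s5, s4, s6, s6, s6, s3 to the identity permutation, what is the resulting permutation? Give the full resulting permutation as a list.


Starting with identity [1, 2, 3, 4, 5, 6, 7].
Apply generators in sequence:
  After s5: [1, 2, 3, 4, 6, 5, 7]
  After s4: [1, 2, 3, 6, 4, 5, 7]
  After s2: [1, 3, 2, 6, 4, 5, 7]
  After s5: [1, 3, 2, 6, 5, 4, 7]
  After s4: [1, 3, 2, 5, 6, 4, 7]
  After s6: [1, 3, 2, 5, 6, 7, 4]
  After s6: [1, 3, 2, 5, 6, 4, 7]
  After s6: [1, 3, 2, 5, 6, 7, 4]
  After s3: [1, 3, 5, 2, 6, 7, 4]
Final permutation: [1, 3, 5, 2, 6, 7, 4]

[1, 3, 5, 2, 6, 7, 4]
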